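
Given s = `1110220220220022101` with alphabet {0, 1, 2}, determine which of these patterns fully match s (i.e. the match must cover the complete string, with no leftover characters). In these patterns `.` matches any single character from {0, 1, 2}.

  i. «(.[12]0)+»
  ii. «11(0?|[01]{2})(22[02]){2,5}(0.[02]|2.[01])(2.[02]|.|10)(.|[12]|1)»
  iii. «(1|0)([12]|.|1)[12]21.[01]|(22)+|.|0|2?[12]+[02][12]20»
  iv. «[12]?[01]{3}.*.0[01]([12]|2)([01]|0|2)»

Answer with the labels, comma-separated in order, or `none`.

i → no match — must end with `0`
ii → match
iii → no match
iv → no match

ii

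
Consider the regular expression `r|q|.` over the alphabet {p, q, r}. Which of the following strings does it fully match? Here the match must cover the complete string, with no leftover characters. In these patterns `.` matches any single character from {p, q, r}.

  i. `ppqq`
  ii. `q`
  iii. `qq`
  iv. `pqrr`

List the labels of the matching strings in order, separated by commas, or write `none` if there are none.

ii

i → no match
ii → match
iii → no match
iv → no match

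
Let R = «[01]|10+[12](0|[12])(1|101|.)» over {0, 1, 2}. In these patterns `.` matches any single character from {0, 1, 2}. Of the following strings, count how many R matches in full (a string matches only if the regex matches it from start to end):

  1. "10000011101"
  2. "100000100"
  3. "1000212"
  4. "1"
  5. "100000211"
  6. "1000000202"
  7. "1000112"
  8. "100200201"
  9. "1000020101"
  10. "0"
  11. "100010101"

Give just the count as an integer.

10

1. "10000011101" → match
2. "100000100" → match
3. "1000212" → match
4. "1" → match
5. "100000211" → match
6. "1000000202" → match
7. "1000112" → match
8. "100200201" → no match
9. "1000020101" → match
10. "0" → match
11. "100010101" → match
Total matched: 10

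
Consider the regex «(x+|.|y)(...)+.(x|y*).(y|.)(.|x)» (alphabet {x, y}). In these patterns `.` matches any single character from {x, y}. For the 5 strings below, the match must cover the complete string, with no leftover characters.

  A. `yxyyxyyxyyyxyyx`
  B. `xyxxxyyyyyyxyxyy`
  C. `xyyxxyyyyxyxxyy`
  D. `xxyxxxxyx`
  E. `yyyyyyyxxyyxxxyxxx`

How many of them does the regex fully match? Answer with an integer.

4

A → match
B → no match
C → match
D → match
E → match
Total matched: 4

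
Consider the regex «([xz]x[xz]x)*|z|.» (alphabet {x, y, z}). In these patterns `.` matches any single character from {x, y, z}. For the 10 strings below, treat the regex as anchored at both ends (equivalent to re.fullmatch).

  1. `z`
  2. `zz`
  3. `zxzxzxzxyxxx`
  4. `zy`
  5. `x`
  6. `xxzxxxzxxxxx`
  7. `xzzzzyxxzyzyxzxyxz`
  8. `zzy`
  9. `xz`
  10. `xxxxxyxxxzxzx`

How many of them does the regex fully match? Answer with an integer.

3

1 → match
2 → no match
3 → no match
4 → no match
5 → match
6 → match
7 → no match
8 → no match
9 → no match
10 → no match
Total matched: 3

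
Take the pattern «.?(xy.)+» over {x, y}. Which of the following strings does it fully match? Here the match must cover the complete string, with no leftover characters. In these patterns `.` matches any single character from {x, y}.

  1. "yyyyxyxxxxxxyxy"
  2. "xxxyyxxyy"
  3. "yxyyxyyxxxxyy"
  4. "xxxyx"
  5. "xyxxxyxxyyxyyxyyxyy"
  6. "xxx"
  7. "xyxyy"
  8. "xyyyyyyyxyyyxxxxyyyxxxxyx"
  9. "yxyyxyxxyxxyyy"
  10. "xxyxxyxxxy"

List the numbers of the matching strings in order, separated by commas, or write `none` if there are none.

1 → no match
2 → no match
3 → no match
4 → no match
5 → no match
6 → no match
7 → no match
8 → no match
9 → no match
10 → no match

none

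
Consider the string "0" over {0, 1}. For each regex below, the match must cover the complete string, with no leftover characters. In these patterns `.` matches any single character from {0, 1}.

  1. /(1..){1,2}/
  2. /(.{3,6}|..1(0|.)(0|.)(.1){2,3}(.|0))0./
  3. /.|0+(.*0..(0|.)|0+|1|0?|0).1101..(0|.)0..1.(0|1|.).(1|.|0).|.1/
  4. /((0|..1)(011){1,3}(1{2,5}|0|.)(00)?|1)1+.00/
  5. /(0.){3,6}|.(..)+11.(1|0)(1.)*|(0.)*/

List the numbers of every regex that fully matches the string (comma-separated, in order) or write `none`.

3

1 → no match — must start with "1"
2 → no match
3 → match
4 → no match — must end with "00"
5 → no match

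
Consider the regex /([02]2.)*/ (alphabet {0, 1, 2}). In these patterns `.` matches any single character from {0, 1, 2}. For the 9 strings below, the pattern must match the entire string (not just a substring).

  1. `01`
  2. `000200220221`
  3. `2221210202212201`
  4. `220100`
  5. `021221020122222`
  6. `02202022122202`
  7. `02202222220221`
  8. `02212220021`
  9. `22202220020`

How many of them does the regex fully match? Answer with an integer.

1. `01` → no match
2. `000200220221` → no match
3 → no match
4. `220100` → no match
5 → no match
6 → no match
7 → no match
8. `02212220021` → no match
9. `22202220020` → no match
Total matched: 0

0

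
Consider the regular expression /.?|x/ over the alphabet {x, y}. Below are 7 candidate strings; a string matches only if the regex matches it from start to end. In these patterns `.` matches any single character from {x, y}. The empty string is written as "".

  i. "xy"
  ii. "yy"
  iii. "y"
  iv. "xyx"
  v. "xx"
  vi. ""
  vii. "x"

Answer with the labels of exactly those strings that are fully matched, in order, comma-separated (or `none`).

iii, vi, vii

i → no match
ii → no match
iii → match
iv → no match
v → no match
vi → match
vii → match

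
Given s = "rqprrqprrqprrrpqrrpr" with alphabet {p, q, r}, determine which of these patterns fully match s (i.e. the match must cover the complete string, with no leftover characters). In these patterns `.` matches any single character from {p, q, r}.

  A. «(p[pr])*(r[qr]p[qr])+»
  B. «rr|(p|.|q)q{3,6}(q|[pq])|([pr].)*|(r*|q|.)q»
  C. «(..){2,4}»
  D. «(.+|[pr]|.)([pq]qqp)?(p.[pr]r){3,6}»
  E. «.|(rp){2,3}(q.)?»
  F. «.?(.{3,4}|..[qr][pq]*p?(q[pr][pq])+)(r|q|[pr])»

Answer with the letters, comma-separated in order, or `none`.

A → match
B → match
C → no match
D → no match
E → no match
F → no match

A, B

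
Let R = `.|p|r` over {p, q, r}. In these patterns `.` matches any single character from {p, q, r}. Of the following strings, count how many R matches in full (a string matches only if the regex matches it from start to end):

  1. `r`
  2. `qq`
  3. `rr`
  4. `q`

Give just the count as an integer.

2

1. `r` → match
2. `qq` → no match
3. `rr` → no match
4. `q` → match
Total matched: 2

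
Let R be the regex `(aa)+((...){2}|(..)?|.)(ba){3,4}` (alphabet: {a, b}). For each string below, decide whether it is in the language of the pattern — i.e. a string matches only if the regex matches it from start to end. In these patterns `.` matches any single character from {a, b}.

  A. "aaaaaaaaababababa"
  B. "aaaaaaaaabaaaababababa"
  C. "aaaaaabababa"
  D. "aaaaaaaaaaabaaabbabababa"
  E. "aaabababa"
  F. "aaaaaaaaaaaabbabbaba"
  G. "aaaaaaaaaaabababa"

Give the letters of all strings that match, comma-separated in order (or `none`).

A → match
B → match
C → match
D → match
E → match
F → no match
G → match

A, B, C, D, E, G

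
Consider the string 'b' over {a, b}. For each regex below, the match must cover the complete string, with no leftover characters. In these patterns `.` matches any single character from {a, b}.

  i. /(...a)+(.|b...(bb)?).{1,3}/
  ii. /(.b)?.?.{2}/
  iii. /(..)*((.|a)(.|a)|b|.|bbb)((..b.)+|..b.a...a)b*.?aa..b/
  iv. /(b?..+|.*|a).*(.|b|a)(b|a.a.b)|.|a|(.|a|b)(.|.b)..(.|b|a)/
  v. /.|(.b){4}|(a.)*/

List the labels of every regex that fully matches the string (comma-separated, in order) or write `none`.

iv, v

i → no match
ii → no match
iii → no match
iv → match
v → match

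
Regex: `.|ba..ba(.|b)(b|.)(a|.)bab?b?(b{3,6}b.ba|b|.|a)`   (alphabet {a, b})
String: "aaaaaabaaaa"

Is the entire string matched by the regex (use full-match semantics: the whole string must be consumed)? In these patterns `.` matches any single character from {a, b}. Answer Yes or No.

No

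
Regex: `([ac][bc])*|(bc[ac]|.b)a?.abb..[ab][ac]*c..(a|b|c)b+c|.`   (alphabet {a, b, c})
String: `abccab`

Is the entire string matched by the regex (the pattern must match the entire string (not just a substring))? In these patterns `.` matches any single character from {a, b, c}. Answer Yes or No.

Yes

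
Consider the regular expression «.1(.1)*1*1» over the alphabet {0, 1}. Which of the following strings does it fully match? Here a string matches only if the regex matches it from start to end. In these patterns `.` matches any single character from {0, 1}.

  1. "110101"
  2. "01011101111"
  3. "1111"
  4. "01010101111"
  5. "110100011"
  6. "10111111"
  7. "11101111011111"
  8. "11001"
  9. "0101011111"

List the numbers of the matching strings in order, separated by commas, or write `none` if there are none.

1 → no match
2 → match
3 → match
4 → match
5 → no match
6 → no match
7 → no match
8 → no match
9 → match

2, 3, 4, 9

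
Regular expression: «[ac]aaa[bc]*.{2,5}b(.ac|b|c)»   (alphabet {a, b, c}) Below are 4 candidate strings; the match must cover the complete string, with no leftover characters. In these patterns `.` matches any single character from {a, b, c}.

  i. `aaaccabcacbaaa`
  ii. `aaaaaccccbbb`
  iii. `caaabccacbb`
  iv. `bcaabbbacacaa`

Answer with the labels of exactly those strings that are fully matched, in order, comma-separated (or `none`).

iii

i → no match
ii. `aaaaaccccbbb` → no match
iii. `caaabccacbb` → match
iv → no match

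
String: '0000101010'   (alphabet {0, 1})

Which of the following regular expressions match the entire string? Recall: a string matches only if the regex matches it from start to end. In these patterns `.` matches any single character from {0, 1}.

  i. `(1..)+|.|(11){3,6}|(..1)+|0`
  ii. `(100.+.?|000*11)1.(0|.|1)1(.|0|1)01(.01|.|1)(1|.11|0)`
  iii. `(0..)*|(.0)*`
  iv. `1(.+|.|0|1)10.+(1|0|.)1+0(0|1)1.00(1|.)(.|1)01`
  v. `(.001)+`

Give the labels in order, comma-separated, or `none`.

i → no match
ii → no match
iii → match
iv → no match — must start with '1'
v → no match — must end with '001'

iii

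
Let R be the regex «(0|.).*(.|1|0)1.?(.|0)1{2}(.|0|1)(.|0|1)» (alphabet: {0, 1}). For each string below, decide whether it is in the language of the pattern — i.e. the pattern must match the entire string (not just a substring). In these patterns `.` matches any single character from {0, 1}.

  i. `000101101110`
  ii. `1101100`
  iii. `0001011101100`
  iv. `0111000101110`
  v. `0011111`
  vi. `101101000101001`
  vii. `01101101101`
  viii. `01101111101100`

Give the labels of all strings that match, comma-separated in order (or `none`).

i, iii, iv, vii, viii

i → match
ii → no match
iii → match
iv → match
v → no match
vi → no match
vii → match
viii → match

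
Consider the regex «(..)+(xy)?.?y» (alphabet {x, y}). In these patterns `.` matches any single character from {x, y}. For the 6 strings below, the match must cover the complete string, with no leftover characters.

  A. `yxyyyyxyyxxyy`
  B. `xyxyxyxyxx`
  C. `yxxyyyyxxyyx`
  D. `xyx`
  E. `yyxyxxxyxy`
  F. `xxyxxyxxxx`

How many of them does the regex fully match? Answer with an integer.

A → match
B → no match — must end with `y`
C → no match — must end with `y`
D → no match — must end with `y`
E → match
F → no match — must end with `y`
Total matched: 2

2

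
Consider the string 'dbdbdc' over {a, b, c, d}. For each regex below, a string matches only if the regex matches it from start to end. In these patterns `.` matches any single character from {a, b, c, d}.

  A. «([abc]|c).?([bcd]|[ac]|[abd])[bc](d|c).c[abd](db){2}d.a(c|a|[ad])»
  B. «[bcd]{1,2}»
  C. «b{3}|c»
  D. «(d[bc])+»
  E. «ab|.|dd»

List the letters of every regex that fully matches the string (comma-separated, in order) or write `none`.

A → no match
B → no match
C → no match
D → match
E → no match

D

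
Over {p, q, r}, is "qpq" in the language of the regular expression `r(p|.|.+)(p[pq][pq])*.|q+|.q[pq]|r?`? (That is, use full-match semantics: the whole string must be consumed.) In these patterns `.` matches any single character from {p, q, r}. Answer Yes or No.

No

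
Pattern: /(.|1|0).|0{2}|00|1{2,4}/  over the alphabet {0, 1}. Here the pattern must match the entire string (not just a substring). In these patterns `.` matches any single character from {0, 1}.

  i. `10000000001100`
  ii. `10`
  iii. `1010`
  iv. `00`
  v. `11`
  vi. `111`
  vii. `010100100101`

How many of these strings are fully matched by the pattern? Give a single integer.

4

i → no match
ii → match
iii → no match
iv → match
v → match
vi → match
vii → no match
Total matched: 4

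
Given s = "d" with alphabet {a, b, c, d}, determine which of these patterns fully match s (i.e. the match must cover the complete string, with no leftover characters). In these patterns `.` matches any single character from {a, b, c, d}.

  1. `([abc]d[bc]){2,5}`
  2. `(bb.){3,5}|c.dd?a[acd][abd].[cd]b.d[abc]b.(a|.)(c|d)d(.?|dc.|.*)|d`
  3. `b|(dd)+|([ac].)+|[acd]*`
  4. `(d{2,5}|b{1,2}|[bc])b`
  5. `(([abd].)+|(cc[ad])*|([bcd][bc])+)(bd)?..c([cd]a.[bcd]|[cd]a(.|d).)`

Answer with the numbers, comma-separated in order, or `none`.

1 → no match
2 → match
3 → match
4 → no match — must end with "b"
5 → no match

2, 3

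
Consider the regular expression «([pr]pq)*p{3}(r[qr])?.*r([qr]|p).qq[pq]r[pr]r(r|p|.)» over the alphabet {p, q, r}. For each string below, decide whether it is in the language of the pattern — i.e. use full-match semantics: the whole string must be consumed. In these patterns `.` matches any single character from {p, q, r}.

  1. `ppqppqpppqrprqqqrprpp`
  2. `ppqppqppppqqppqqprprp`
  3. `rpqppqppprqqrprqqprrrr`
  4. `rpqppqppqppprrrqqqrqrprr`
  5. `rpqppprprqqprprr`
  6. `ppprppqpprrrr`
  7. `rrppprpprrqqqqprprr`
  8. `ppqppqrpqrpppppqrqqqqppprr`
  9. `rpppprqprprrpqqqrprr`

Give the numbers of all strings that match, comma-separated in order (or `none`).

3, 5

1 → no match
2 → no match
3 → match
4 → no match
5 → match
6 → no match
7 → no match
8 → no match
9 → no match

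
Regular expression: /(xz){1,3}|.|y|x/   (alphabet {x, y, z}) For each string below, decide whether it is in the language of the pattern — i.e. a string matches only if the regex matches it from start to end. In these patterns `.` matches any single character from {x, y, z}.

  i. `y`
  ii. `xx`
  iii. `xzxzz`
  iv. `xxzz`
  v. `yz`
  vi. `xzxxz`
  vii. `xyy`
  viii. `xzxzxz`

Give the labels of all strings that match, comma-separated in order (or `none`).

i, viii

i. `y` → match
ii. `xx` → no match
iii. `xzxzz` → no match
iv. `xxzz` → no match
v. `yz` → no match
vi. `xzxxz` → no match
vii. `xyy` → no match
viii. `xzxzxz` → match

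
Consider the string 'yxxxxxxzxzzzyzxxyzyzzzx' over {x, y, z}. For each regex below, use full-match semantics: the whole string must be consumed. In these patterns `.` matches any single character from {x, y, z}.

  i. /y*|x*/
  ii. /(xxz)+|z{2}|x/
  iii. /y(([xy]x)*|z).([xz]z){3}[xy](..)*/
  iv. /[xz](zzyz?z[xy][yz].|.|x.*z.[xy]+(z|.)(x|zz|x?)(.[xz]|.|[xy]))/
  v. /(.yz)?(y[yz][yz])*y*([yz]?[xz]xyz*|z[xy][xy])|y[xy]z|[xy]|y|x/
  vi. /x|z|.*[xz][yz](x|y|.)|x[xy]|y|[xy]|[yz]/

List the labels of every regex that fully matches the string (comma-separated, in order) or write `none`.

i → no match
ii → no match
iii → match
iv → no match
v → no match
vi → match

iii, vi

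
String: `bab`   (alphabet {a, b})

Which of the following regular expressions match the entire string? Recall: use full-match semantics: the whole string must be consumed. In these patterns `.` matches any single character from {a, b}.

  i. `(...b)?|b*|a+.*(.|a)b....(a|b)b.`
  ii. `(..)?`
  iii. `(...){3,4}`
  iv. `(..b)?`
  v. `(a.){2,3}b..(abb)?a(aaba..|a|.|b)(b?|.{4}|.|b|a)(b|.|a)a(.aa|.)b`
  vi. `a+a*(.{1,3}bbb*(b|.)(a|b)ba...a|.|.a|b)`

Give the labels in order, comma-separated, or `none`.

iv

i → no match
ii → no match
iii → no match
iv → match
v → no match — must start with `a`
vi → no match — must start with `a`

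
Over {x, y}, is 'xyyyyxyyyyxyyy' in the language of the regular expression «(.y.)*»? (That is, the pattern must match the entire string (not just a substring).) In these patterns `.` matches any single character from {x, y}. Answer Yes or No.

No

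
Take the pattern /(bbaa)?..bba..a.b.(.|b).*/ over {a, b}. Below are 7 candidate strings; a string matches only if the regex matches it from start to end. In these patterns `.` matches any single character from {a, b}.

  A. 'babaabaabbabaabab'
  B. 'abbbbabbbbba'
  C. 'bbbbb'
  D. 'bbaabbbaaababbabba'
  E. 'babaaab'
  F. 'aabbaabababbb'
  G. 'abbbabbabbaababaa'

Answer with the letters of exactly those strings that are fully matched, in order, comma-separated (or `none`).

A → no match
B → no match
C → no match
D → no match
E → no match
F → no match
G → match

G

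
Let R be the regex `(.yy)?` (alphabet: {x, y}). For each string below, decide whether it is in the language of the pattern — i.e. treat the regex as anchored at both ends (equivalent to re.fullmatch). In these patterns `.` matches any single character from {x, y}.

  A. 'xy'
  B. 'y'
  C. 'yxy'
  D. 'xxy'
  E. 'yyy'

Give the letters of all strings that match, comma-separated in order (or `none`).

E

A. 'xy' → no match
B. 'y' → no match
C. 'yxy' → no match
D. 'xxy' → no match
E. 'yyy' → match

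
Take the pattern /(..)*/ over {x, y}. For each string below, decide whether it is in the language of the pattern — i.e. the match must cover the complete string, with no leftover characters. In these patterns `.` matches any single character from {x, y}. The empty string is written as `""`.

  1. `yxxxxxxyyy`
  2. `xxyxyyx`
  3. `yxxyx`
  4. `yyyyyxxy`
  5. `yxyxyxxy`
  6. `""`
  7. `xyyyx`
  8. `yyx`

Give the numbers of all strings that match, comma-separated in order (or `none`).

1, 4, 5, 6

1 → match
2 → no match
3 → no match
4 → match
5 → match
6 → match
7 → no match
8 → no match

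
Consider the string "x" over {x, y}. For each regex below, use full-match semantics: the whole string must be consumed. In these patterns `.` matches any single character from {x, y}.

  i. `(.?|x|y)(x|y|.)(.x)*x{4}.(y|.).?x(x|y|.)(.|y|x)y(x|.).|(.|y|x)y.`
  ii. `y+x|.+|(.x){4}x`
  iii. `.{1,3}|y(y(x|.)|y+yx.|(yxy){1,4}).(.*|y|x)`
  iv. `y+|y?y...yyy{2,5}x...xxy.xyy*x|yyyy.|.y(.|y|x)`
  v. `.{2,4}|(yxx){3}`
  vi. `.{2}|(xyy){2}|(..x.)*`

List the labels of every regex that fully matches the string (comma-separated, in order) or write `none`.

i → no match
ii → match
iii → match
iv → no match
v → no match
vi → no match

ii, iii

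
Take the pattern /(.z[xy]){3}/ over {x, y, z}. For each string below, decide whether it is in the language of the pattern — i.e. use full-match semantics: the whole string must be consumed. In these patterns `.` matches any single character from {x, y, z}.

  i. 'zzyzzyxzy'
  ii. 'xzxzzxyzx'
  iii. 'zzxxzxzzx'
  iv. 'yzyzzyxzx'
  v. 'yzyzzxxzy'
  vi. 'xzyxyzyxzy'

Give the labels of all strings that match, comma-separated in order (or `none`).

i, ii, iii, iv, v

i → match
ii → match
iii → match
iv → match
v → match
vi → no match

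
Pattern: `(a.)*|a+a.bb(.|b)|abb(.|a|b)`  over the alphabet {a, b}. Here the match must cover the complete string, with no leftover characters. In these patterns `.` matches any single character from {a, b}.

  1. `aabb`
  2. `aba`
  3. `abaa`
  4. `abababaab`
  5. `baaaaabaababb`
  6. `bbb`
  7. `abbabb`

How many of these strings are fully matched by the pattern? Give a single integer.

1. `aabb` → no match
2. `aba` → no match
3. `abaa` → match
4. `abababaab` → no match
5 → no match
6. `bbb` → no match
7. `abbabb` → no match
Total matched: 1

1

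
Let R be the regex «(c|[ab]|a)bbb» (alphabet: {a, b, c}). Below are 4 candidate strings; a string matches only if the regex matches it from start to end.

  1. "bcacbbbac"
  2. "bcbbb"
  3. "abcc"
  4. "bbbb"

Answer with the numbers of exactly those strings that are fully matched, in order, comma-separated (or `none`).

1 → no match — must end with "bbb"
2 → no match
3 → no match — must end with "bbb"
4 → match

4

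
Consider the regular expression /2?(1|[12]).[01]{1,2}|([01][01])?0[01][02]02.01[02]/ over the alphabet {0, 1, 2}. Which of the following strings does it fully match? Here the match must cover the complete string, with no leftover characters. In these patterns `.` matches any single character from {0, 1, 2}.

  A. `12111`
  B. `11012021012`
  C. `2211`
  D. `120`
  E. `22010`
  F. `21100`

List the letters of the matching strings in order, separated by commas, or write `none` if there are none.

B, C, D, E, F

A → no match
B → match
C → match
D → match
E → match
F → match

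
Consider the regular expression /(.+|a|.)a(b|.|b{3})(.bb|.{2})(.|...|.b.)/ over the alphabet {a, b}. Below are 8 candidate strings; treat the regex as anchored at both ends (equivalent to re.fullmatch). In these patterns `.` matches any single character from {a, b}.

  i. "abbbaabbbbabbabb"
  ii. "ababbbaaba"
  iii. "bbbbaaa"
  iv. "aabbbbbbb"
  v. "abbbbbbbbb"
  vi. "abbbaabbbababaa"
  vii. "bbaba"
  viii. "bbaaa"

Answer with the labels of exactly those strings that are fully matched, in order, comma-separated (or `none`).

i → no match
ii → no match
iii → no match
iv → match
v → no match
vi → no match
vii → no match
viii → no match

iv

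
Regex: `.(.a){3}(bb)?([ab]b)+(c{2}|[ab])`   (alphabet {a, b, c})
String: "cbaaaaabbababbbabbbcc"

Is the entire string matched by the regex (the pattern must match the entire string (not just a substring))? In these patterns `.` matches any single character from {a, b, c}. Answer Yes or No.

Yes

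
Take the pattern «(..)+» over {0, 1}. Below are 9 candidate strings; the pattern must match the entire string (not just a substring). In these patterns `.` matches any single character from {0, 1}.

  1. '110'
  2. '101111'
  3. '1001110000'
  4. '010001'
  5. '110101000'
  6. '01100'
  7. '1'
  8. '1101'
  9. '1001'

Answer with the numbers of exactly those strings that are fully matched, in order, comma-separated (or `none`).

2, 3, 4, 8, 9

1 → no match
2 → match
3 → match
4 → match
5 → no match
6 → no match
7 → no match
8 → match
9 → match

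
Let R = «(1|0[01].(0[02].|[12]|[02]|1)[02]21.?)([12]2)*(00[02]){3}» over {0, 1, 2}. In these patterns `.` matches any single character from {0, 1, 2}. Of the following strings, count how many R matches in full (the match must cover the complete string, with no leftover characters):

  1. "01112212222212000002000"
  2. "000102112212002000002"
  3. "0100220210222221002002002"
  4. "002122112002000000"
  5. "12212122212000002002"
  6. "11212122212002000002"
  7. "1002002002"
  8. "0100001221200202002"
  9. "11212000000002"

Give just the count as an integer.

1 → match
2 → match
3 → no match
4 → match
5 → match
6 → match
7 → match
8 → no match
9 → match
Total matched: 7

7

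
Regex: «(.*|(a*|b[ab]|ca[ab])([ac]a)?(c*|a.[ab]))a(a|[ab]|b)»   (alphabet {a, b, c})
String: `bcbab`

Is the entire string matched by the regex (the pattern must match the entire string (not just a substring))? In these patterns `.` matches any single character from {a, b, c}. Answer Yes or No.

Yes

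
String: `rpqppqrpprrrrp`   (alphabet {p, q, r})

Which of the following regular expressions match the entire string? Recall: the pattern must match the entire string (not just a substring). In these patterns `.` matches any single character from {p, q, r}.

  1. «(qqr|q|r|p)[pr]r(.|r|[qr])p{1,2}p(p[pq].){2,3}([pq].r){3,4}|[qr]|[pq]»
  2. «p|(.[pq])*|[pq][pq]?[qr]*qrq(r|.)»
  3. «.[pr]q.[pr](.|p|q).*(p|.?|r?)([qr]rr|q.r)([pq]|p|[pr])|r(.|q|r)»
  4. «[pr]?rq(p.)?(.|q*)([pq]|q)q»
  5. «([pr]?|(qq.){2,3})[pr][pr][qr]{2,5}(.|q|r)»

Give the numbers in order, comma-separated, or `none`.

1 → no match
2 → no match
3 → match
4 → no match — must end with `q`
5 → no match

3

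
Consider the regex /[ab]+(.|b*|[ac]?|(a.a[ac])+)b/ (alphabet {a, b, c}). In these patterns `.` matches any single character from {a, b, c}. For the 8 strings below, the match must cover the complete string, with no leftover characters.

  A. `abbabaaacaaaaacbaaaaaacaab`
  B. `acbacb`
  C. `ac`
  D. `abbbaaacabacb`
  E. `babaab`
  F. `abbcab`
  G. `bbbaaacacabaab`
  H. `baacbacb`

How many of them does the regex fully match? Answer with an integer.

3

A → no match
B. `acbacb` → no match
C. `ac` → no match — must end with `b`
D → match
E. `babaab` → match
F. `abbcab` → no match
G → match
H. `baacbacb` → no match
Total matched: 3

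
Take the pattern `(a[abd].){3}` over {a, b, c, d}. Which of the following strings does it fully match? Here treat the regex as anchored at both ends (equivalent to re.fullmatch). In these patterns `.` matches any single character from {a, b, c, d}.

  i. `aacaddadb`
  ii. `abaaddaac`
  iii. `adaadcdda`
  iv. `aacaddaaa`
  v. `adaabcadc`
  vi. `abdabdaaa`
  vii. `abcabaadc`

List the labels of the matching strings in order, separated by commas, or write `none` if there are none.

i. `aacaddadb` → match
ii. `abaaddaac` → match
iii. `adaadcdda` → no match
iv. `aacaddaaa` → match
v. `adaabcadc` → match
vi. `abdabdaaa` → match
vii. `abcabaadc` → match

i, ii, iv, v, vi, vii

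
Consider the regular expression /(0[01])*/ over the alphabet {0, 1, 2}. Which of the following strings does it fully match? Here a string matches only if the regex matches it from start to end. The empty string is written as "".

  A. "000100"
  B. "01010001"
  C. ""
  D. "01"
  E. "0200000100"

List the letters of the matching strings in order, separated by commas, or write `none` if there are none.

A → match
B → match
C → match
D → match
E → no match

A, B, C, D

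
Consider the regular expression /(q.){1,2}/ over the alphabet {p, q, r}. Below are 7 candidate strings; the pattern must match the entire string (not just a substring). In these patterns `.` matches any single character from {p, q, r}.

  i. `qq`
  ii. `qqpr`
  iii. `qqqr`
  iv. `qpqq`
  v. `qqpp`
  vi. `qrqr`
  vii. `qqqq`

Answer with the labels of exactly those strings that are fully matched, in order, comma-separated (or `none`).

i, iii, iv, vi, vii

i → match
ii → no match
iii → match
iv → match
v → no match
vi → match
vii → match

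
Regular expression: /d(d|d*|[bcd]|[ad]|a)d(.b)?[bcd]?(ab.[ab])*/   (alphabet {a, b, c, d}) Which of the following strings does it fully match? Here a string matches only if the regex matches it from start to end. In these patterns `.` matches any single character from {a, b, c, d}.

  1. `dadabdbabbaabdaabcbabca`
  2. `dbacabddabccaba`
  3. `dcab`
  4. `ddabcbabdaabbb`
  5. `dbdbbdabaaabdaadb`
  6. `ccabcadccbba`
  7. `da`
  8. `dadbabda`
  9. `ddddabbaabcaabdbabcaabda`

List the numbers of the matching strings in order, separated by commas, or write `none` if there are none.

1, 4, 8, 9

1 → match
2 → no match
3 → no match
4 → match
5 → no match
6 → no match — must start with `d`
7 → no match
8 → match
9 → match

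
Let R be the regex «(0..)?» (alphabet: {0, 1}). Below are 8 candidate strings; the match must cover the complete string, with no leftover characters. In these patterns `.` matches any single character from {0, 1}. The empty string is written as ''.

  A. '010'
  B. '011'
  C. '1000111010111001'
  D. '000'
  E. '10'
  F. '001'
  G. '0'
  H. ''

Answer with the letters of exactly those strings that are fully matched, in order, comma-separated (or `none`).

A, B, D, F, H

A → match
B → match
C → no match
D → match
E → no match
F → match
G → no match
H → match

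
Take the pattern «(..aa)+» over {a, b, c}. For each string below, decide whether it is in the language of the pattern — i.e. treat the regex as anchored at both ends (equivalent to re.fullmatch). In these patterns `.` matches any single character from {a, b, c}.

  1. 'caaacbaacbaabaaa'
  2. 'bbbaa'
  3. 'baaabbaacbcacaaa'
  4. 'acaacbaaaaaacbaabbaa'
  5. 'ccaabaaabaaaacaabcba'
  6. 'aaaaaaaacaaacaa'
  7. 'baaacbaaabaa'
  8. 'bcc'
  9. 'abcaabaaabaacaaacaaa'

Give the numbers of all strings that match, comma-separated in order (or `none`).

1 → match
2. 'bbbaa' → no match
3 → no match
4 → match
5 → no match — must end with 'aa'
6 → no match
7. 'baaacbaaabaa' → match
8. 'bcc' → no match — must end with 'aa'
9 → no match

1, 4, 7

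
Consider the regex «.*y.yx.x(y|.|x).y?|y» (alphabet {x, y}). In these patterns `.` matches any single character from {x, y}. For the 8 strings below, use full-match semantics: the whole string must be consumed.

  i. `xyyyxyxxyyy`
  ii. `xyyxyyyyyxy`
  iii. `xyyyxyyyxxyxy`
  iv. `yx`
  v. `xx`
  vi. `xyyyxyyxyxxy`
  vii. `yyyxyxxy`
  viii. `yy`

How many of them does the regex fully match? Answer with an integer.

1

i → no match
ii → no match
iii → no match
iv → no match
v → no match
vi → no match
vii → match
viii → no match
Total matched: 1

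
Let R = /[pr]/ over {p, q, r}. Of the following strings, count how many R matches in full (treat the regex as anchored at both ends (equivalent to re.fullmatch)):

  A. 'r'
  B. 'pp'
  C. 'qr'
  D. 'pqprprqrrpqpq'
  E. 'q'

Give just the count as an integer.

1

A → match
B → no match
C → no match
D → no match
E → no match
Total matched: 1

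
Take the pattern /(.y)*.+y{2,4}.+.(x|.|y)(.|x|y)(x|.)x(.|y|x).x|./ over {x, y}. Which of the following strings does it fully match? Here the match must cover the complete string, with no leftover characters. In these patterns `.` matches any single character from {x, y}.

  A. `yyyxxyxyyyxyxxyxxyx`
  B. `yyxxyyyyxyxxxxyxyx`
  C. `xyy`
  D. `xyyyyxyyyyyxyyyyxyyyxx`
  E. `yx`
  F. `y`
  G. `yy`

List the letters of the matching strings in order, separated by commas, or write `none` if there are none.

A, F

A → match
B → no match
C. `xyy` → no match
D → no match
E. `yx` → no match
F. `y` → match
G. `yy` → no match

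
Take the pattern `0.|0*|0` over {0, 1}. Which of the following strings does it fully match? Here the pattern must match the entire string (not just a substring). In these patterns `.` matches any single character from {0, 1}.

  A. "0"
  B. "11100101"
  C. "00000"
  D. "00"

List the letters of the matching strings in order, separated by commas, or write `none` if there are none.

A. "0" → match
B. "11100101" → no match
C. "00000" → match
D. "00" → match

A, C, D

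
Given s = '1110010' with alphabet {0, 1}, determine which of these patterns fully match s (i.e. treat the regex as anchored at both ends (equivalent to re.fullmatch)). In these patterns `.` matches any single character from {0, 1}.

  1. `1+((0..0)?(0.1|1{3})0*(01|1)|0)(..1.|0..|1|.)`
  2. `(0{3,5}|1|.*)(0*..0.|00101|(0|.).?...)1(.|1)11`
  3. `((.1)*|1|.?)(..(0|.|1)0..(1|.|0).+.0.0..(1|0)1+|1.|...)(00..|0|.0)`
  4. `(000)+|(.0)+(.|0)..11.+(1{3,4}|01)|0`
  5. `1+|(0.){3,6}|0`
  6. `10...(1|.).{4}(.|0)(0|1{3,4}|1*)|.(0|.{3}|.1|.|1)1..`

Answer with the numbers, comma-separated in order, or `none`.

1, 3

1 → match
2 → no match — must end with '11'
3 → match
4 → no match
5 → no match
6 → no match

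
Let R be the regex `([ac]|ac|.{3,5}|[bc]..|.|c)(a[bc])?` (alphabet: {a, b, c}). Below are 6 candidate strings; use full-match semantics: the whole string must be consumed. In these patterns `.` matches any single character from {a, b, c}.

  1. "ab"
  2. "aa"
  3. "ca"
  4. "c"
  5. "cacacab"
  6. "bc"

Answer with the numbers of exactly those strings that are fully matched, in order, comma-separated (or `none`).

4, 5

1 → no match
2 → no match
3 → no match
4 → match
5 → match
6 → no match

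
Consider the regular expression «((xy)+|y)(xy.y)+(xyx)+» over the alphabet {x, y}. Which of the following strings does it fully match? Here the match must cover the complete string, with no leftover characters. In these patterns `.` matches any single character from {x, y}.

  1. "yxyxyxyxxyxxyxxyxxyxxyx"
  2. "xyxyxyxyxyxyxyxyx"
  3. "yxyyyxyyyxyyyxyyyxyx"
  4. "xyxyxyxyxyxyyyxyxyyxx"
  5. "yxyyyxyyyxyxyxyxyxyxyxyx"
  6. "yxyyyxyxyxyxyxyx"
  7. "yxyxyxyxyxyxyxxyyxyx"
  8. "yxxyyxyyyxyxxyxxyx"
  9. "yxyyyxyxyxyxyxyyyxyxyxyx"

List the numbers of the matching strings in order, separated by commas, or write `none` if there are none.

1 → match
2 → match
3 → match
4 → no match — must end with "xyx"
5 → match
6 → match
7 → no match
8 → no match
9 → match

1, 2, 3, 5, 6, 9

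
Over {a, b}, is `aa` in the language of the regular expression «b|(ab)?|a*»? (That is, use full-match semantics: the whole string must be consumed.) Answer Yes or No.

Yes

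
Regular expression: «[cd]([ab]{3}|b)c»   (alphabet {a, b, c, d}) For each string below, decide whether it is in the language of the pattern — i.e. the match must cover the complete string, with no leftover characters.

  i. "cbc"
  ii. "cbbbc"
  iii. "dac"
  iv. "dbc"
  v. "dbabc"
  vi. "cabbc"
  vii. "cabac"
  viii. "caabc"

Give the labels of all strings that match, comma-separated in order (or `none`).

i, ii, iv, v, vi, vii, viii

i → match
ii → match
iii → no match
iv → match
v → match
vi → match
vii → match
viii → match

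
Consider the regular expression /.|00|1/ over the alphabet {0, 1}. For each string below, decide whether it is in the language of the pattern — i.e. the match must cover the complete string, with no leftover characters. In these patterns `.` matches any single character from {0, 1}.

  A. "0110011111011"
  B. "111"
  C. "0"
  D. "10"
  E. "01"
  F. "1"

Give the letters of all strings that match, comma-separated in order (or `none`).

C, F

A → no match
B → no match
C → match
D → no match
E → no match
F → match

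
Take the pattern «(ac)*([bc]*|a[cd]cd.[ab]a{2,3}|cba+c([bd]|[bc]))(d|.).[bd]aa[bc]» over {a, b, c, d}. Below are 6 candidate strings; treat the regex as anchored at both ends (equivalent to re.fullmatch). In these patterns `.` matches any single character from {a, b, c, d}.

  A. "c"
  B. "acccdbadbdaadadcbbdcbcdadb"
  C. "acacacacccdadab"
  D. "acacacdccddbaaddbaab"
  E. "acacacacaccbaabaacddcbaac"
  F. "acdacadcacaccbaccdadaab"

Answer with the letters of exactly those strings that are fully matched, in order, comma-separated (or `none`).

A. "c" → no match
B → no match
C → no match
D → no match
E → no match
F → no match

none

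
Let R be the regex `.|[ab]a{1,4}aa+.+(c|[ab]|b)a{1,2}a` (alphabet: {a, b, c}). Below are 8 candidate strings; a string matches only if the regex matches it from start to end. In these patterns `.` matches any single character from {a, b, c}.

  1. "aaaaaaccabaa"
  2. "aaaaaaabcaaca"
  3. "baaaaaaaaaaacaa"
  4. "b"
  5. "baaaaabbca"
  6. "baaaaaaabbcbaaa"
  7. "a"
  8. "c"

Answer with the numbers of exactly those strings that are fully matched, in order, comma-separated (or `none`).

1. "aaaaaaccabaa" → match
2 → no match
3 → match
4. "b" → match
5. "baaaaabbca" → no match
6 → match
7. "a" → match
8. "c" → match

1, 3, 4, 6, 7, 8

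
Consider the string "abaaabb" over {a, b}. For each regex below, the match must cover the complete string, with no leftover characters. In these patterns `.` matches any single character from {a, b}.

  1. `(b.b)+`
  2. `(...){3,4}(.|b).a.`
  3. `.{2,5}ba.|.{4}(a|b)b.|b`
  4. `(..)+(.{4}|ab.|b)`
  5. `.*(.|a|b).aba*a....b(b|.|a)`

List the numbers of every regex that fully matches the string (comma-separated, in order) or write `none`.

1 → no match — must start with "b"
2 → no match
3 → match
4 → match
5 → no match

3, 4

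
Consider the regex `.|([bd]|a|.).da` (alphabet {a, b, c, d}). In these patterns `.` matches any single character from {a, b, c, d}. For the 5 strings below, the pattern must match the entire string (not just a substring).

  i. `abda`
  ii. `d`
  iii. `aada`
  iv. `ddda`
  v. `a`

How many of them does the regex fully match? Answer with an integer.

5

i → match
ii → match
iii → match
iv → match
v → match
Total matched: 5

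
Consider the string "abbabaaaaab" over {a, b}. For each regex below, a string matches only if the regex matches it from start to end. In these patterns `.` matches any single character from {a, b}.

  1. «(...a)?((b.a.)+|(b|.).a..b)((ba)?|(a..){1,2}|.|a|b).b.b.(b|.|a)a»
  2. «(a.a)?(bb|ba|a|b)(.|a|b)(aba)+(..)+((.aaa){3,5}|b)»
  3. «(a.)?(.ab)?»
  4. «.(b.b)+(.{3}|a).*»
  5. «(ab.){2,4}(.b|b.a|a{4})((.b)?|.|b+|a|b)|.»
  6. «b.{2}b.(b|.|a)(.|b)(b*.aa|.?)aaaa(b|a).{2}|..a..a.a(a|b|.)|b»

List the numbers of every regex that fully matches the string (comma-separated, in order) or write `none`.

1 → no match — must end with "a"
2 → no match
3 → no match
4 → no match
5 → match
6 → no match

5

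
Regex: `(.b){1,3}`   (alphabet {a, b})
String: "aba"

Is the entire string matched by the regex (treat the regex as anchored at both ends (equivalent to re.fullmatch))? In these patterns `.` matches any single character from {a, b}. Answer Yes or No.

Every match must end with "b", but "aba" does not.

No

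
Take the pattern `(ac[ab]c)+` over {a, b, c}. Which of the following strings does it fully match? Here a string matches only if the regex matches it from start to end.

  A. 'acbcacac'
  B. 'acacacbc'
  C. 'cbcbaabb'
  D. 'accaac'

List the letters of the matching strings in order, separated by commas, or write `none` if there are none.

A, B

A → match
B → match
C → no match — must start with 'ac'
D → no match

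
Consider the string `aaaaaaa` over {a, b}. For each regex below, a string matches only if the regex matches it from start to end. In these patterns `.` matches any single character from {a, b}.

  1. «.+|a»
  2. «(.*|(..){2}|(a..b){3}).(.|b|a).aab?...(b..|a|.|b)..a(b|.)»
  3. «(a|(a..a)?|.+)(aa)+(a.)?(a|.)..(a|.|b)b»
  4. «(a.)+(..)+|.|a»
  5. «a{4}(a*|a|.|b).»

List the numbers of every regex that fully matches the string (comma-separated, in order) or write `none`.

1, 5

1 → match
2 → no match
3 → no match — must end with `b`
4 → no match
5 → match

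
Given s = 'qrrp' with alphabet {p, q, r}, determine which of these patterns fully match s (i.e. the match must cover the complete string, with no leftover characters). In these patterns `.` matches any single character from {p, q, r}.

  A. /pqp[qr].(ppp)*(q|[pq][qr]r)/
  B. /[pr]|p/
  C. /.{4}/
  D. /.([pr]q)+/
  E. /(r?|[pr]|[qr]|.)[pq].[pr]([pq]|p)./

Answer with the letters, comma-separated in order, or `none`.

C

A → no match — must start with 'pqp'
B → no match
C → match
D → no match — must end with 'q'
E → no match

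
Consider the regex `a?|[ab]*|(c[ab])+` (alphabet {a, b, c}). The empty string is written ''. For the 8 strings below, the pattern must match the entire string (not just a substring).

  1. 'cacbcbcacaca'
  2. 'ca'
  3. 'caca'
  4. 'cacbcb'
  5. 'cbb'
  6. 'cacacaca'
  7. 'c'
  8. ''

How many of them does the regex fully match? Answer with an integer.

1 → match
2 → match
3 → match
4 → match
5 → no match
6 → match
7 → no match
8 → match
Total matched: 6

6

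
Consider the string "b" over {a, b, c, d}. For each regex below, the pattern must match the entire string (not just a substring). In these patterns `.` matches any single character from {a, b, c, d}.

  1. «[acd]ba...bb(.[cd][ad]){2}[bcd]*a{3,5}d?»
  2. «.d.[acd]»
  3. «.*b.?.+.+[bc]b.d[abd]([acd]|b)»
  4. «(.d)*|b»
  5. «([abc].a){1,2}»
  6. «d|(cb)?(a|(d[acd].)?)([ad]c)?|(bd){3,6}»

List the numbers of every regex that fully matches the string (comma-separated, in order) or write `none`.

1 → no match
2 → no match
3 → no match
4 → match
5 → no match — must end with "a"
6 → no match

4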